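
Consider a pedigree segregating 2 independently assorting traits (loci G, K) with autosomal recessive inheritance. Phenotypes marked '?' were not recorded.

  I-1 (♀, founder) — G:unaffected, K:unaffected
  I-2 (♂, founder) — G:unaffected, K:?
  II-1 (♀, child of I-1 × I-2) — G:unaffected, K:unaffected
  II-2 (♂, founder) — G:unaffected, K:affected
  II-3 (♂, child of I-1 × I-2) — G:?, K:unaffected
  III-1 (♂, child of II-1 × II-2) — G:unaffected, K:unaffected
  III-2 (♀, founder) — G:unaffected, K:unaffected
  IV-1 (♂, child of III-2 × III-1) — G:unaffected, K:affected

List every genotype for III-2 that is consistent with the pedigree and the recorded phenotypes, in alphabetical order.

III-2 ∈ {GG Kk, Gg Kk}

G/I-1 un ·: GG|Gg
G/I-2 un ·: GG|Gg
G/II-1 un I-1×I-2: GG|Gg
G/II-2 un ·: GG|Gg
G/II-3 ? I-1×I-2: GG|Gg|gg
G/III-1 un II-1×II-2: GG|Gg
G/III-2 un ·: GG|Gg
G/IV-1 un III-2×III-1: GG|Gg
⇒ G over [I-1,I-2,II-1,II-2,II-3,III-1,III-2,IV-1]: 178 consistent
K/I-1 un ·: KK|Kk
K/I-2 ? ·: KK|Kk|kk
K/II-1 un I-1×I-2: KK|Kk
K/II-2 aff ·: kk
K/II-3 un I-1×I-2: KK|Kk
K/III-1 un II-1×II-2: Kk
K/III-2 un ·: Kk
K/IV-1 aff III-2×III-1: kk
⇒ K over [I-1,I-2,II-1,II-2,II-3,III-1,III-2,IV-1]: 15 consistent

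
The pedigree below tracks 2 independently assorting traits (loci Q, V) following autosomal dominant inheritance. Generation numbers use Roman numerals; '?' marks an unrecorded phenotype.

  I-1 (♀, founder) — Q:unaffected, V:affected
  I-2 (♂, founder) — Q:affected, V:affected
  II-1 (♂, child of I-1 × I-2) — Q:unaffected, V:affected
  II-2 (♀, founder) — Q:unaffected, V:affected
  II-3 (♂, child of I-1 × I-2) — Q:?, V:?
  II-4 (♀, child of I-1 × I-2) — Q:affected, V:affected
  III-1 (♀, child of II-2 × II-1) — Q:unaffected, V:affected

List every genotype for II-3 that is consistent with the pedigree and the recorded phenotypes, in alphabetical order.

Q/I-1 un ·: qq
Q/I-2 aff ·: Qq
Q/II-1 un I-1×I-2: qq
Q/II-2 un ·: qq
Q/II-3 ? I-1×I-2: qq|Qq
Q/II-4 aff I-1×I-2: Qq
Q/III-1 un II-2×II-1: qq
⇒ Q over [I-1,I-2,II-1,II-2,II-3,II-4,III-1]: 2 consistent
V/I-1 aff ·: Vv|VV
V/I-2 aff ·: Vv|VV
V/II-1 aff I-1×I-2: Vv|VV
V/II-2 aff ·: Vv|VV
V/II-3 ? I-1×I-2: vv|Vv|VV
V/II-4 aff I-1×I-2: Vv|VV
V/III-1 aff II-2×II-1: Vv|VV
⇒ V over [I-1,I-2,II-1,II-2,II-3,II-4,III-1]: 101 consistent

II-3 ∈ {Qq VV, Qq Vv, Qq vv, qq VV, qq Vv, qq vv}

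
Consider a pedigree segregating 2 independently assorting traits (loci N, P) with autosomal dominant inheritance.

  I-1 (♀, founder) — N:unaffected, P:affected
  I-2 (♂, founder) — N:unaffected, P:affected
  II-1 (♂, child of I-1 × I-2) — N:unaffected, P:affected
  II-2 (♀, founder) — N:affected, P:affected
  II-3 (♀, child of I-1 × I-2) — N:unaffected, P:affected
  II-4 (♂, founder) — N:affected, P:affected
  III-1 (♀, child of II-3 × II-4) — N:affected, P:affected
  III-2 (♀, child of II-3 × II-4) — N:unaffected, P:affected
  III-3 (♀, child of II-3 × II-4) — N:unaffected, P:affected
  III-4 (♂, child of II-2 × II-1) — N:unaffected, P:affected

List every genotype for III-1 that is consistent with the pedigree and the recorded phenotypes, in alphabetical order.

III-1 ∈ {Nn PP, Nn Pp}

N/I-1 un ·: nn
N/I-2 un ·: nn
N/II-1 un I-1×I-2: nn
N/II-2 aff ·: Nn
N/II-3 un I-1×I-2: nn
N/II-4 aff ·: Nn
N/III-1 aff II-3×II-4: Nn
N/III-2 un II-3×II-4: nn
N/III-3 un II-3×II-4: nn
N/III-4 un II-2×II-1: nn
⇒ N over [I-1,I-2,II-1,II-2,II-3,II-4,III-1,III-2,III-3,III-4]: 1 consistent
P/I-1 aff ·: Pp|PP
P/I-2 aff ·: Pp|PP
P/II-1 aff I-1×I-2: Pp|PP
P/II-2 aff ·: Pp|PP
P/II-3 aff I-1×I-2: Pp|PP
P/II-4 aff ·: Pp|PP
P/III-1 aff II-3×II-4: Pp|PP
P/III-2 aff II-3×II-4: Pp|PP
P/III-3 aff II-3×II-4: Pp|PP
P/III-4 aff II-2×II-1: Pp|PP
⇒ P over [I-1,I-2,II-1,II-2,II-3,II-4,III-1,III-2,III-3,III-4]: 552 consistent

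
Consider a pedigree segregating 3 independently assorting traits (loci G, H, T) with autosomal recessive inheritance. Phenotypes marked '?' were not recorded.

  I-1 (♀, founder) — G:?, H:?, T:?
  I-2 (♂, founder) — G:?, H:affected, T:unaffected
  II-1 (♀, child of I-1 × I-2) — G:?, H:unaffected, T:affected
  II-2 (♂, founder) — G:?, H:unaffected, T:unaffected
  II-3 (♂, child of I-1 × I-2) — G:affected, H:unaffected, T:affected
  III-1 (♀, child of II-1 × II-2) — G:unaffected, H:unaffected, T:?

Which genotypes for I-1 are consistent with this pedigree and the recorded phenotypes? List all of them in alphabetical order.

G/I-1 ? ·: Gg|gg
G/I-2 ? ·: Gg|gg
G/II-1 ? I-1×I-2: GG|Gg|gg
G/II-2 ? ·: GG|Gg|gg
G/II-3 aff I-1×I-2: gg
G/III-1 un II-1×II-2: GG|Gg
⇒ G over [I-1,I-2,II-1,II-2,II-3,III-1]: 27 consistent
H/I-1 ? ·: HH|Hh
H/I-2 aff ·: hh
H/II-1 un I-1×I-2: Hh
H/II-2 un ·: HH|Hh
H/II-3 un I-1×I-2: Hh
H/III-1 un II-1×II-2: HH|Hh
⇒ H over [I-1,I-2,II-1,II-2,II-3,III-1]: 8 consistent
T/I-1 ? ·: Tt|tt
T/I-2 un ·: Tt
T/II-1 aff I-1×I-2: tt
T/II-2 un ·: TT|Tt
T/II-3 aff I-1×I-2: tt
T/III-1 ? II-1×II-2: Tt|tt
⇒ T over [I-1,I-2,II-1,II-2,II-3,III-1]: 6 consistent

I-1 ∈ {Gg HH Tt, Gg HH tt, Gg Hh Tt, Gg Hh tt, gg HH Tt, gg HH tt, gg Hh Tt, gg Hh tt}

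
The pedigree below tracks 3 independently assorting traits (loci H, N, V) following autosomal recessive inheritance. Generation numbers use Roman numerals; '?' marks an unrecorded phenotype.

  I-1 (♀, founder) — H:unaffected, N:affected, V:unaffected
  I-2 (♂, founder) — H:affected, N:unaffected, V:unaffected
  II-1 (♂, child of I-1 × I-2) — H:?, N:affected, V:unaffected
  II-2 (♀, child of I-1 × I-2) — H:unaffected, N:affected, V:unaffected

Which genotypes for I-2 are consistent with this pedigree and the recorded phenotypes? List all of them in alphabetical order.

H/I-1 un ·: HH|Hh
H/I-2 aff ·: hh
H/II-1 ? I-1×I-2: Hh|hh
H/II-2 un I-1×I-2: Hh
⇒ H over [I-1,I-2,II-1,II-2]: 3 consistent
N/I-1 aff ·: nn
N/I-2 un ·: Nn
N/II-1 aff I-1×I-2: nn
N/II-2 aff I-1×I-2: nn
⇒ N over [I-1,I-2,II-1,II-2]: 1 consistent
V/I-1 un ·: VV|Vv
V/I-2 un ·: VV|Vv
V/II-1 un I-1×I-2: VV|Vv
V/II-2 un I-1×I-2: VV|Vv
⇒ V over [I-1,I-2,II-1,II-2]: 13 consistent

I-2 ∈ {hh Nn VV, hh Nn Vv}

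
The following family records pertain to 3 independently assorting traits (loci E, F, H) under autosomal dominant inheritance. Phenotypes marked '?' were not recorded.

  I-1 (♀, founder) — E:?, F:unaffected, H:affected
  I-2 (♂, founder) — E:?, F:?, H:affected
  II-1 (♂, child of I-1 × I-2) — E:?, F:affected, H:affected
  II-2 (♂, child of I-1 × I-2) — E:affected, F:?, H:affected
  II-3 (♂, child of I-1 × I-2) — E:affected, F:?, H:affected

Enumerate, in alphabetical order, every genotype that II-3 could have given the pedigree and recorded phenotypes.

II-3 ∈ {EE Ff HH, EE Ff Hh, EE ff HH, EE ff Hh, Ee Ff HH, Ee Ff Hh, Ee ff HH, Ee ff Hh}

E/I-1 ? ·: ee|Ee|EE
E/I-2 ? ·: ee|Ee|EE
E/II-1 ? I-1×I-2: ee|Ee|EE
E/II-2 aff I-1×I-2: Ee|EE
E/II-3 aff I-1×I-2: Ee|EE
⇒ E over [I-1,I-2,II-1,II-2,II-3]: 35 consistent
F/I-1 un ·: ff
F/I-2 ? ·: Ff|FF
F/II-1 aff I-1×I-2: Ff
F/II-2 ? I-1×I-2: ff|Ff
F/II-3 ? I-1×I-2: ff|Ff
⇒ F over [I-1,I-2,II-1,II-2,II-3]: 5 consistent
H/I-1 aff ·: Hh|HH
H/I-2 aff ·: Hh|HH
H/II-1 aff I-1×I-2: Hh|HH
H/II-2 aff I-1×I-2: Hh|HH
H/II-3 aff I-1×I-2: Hh|HH
⇒ H over [I-1,I-2,II-1,II-2,II-3]: 25 consistent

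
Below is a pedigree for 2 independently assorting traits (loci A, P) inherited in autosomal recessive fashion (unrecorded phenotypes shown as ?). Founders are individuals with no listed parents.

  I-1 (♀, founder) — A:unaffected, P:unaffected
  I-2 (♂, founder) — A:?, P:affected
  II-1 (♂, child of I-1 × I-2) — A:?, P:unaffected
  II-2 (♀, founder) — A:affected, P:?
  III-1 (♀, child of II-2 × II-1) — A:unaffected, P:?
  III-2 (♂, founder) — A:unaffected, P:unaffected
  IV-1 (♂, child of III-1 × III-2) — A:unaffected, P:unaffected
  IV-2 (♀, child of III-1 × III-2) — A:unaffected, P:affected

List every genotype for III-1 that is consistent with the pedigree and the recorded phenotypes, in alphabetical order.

A/I-1 un ·: AA|Aa
A/I-2 ? ·: AA|Aa|aa
A/II-1 ? I-1×I-2: AA|Aa
A/II-2 aff ·: aa
A/III-1 un II-2×II-1: Aa
A/III-2 un ·: AA|Aa
A/IV-1 un III-1×III-2: AA|Aa
A/IV-2 un III-1×III-2: AA|Aa
⇒ A over [I-1,I-2,II-1,II-2,III-1,III-2,IV-1,IV-2]: 72 consistent
P/I-1 un ·: PP|Pp
P/I-2 aff ·: pp
P/II-1 un I-1×I-2: Pp
P/II-2 ? ·: PP|Pp|pp
P/III-1 ? II-2×II-1: Pp|pp
P/III-2 un ·: Pp
P/IV-1 un III-1×III-2: PP|Pp
P/IV-2 aff III-1×III-2: pp
⇒ P over [I-1,I-2,II-1,II-2,III-1,III-2,IV-1,IV-2]: 16 consistent

III-1 ∈ {Aa Pp, Aa pp}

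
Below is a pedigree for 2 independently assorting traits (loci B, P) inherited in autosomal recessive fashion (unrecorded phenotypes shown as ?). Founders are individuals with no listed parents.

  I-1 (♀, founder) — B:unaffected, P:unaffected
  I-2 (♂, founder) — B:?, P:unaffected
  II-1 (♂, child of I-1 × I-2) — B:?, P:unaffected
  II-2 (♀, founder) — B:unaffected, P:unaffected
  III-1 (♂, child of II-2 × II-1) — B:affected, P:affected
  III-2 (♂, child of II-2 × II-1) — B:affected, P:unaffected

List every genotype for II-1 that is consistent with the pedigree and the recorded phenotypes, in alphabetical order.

B/I-1 un ·: BB|Bb
B/I-2 ? ·: BB|Bb|bb
B/II-1 ? I-1×I-2: Bb|bb
B/II-2 un ·: Bb
B/III-1 aff II-2×II-1: bb
B/III-2 aff II-2×II-1: bb
⇒ B over [I-1,I-2,II-1,II-2,III-1,III-2]: 7 consistent
P/I-1 un ·: PP|Pp
P/I-2 un ·: PP|Pp
P/II-1 un I-1×I-2: Pp
P/II-2 un ·: Pp
P/III-1 aff II-2×II-1: pp
P/III-2 un II-2×II-1: PP|Pp
⇒ P over [I-1,I-2,II-1,II-2,III-1,III-2]: 6 consistent

II-1 ∈ {Bb Pp, bb Pp}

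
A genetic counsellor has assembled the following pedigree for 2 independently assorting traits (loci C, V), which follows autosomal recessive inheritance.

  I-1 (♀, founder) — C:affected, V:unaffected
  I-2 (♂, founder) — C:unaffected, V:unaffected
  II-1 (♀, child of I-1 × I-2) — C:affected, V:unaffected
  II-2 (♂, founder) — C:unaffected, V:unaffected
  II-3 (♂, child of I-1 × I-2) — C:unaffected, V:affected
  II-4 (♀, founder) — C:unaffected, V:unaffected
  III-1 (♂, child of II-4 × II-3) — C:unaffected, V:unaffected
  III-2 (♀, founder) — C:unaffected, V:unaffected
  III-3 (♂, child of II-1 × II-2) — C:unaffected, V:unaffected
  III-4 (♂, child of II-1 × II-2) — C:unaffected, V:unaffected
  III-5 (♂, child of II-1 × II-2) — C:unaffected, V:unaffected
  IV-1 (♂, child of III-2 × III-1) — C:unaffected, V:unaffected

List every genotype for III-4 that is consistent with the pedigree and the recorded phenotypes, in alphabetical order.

III-4 ∈ {Cc VV, Cc Vv}

C/I-1 aff ·: cc
C/I-2 un ·: Cc
C/II-1 aff I-1×I-2: cc
C/II-2 un ·: CC|Cc
C/II-3 un I-1×I-2: Cc
C/II-4 un ·: CC|Cc
C/III-1 un II-4×II-3: CC|Cc
C/III-2 un ·: CC|Cc
C/III-3 un II-1×II-2: Cc
C/III-4 un II-1×II-2: Cc
C/III-5 un II-1×II-2: Cc
C/IV-1 un III-2×III-1: CC|Cc
⇒ C over [I-1,I-2,II-1,II-2,II-3,II-4,III-1,III-2,III-3,III-4,III-5,IV-1]: 28 consistent
V/I-1 un ·: Vv
V/I-2 un ·: Vv
V/II-1 un I-1×I-2: VV|Vv
V/II-2 un ·: VV|Vv
V/II-3 aff I-1×I-2: vv
V/II-4 un ·: VV|Vv
V/III-1 un II-4×II-3: Vv
V/III-2 un ·: VV|Vv
V/III-3 un II-1×II-2: VV|Vv
V/III-4 un II-1×II-2: VV|Vv
V/III-5 un II-1×II-2: VV|Vv
V/IV-1 un III-2×III-1: VV|Vv
⇒ V over [I-1,I-2,II-1,II-2,II-3,II-4,III-1,III-2,III-3,III-4,III-5,IV-1]: 200 consistent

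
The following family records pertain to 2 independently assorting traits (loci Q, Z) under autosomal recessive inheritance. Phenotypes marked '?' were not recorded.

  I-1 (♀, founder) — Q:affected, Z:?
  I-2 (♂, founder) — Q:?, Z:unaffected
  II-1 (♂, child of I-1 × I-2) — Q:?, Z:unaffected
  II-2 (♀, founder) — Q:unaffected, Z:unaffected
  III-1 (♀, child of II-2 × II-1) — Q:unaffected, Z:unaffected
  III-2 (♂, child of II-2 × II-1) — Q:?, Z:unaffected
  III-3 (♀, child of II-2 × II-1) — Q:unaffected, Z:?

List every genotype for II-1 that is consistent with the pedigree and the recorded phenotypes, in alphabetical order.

Q/I-1 aff ·: qq
Q/I-2 ? ·: QQ|Qq|qq
Q/II-1 ? I-1×I-2: Qq|qq
Q/II-2 un ·: QQ|Qq
Q/III-1 un II-2×II-1: QQ|Qq
Q/III-2 ? II-2×II-1: QQ|Qq|qq
Q/III-3 un II-2×II-1: QQ|Qq
⇒ Q over [I-1,I-2,II-1,II-2,III-1,III-2,III-3]: 46 consistent
Z/I-1 ? ·: ZZ|Zz|zz
Z/I-2 un ·: ZZ|Zz
Z/II-1 un I-1×I-2: ZZ|Zz
Z/II-2 un ·: ZZ|Zz
Z/III-1 un II-2×II-1: ZZ|Zz
Z/III-2 un II-2×II-1: ZZ|Zz
Z/III-3 ? II-2×II-1: ZZ|Zz|zz
⇒ Z over [I-1,I-2,II-1,II-2,III-1,III-2,III-3]: 136 consistent

II-1 ∈ {Qq ZZ, Qq Zz, qq ZZ, qq Zz}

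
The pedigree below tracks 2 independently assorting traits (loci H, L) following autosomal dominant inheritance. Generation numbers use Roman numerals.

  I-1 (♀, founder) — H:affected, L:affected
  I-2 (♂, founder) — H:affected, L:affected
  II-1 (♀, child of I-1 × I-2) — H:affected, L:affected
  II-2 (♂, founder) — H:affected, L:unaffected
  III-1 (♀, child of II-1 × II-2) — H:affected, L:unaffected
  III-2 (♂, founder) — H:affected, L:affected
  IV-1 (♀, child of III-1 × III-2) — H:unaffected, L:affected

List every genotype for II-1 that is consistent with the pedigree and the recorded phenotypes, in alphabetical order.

II-1 ∈ {HH Ll, Hh Ll}

H/I-1 aff ·: Hh|HH
H/I-2 aff ·: Hh|HH
H/II-1 aff I-1×I-2: Hh|HH
H/II-2 aff ·: Hh|HH
H/III-1 aff II-1×II-2: Hh
H/III-2 aff ·: Hh
H/IV-1 un III-1×III-2: hh
⇒ H over [I-1,I-2,II-1,II-2,III-1,III-2,IV-1]: 10 consistent
L/I-1 aff ·: Ll|LL
L/I-2 aff ·: Ll|LL
L/II-1 aff I-1×I-2: Ll
L/II-2 un ·: ll
L/III-1 un II-1×II-2: ll
L/III-2 aff ·: Ll|LL
L/IV-1 aff III-1×III-2: Ll
⇒ L over [I-1,I-2,II-1,II-2,III-1,III-2,IV-1]: 6 consistent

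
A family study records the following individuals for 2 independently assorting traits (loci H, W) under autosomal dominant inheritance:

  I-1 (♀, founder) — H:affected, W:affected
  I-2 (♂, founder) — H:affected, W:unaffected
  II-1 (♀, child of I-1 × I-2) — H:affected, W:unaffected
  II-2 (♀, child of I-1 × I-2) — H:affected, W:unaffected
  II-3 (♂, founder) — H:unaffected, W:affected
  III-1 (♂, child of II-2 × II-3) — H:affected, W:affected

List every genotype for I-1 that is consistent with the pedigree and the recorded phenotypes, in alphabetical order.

I-1 ∈ {HH Ww, Hh Ww}

H/I-1 aff ·: Hh|HH
H/I-2 aff ·: Hh|HH
H/II-1 aff I-1×I-2: Hh|HH
H/II-2 aff I-1×I-2: Hh|HH
H/II-3 un ·: hh
H/III-1 aff II-2×II-3: Hh
⇒ H over [I-1,I-2,II-1,II-2,II-3,III-1]: 13 consistent
W/I-1 aff ·: Ww
W/I-2 un ·: ww
W/II-1 un I-1×I-2: ww
W/II-2 un I-1×I-2: ww
W/II-3 aff ·: Ww|WW
W/III-1 aff II-2×II-3: Ww
⇒ W over [I-1,I-2,II-1,II-2,II-3,III-1]: 2 consistent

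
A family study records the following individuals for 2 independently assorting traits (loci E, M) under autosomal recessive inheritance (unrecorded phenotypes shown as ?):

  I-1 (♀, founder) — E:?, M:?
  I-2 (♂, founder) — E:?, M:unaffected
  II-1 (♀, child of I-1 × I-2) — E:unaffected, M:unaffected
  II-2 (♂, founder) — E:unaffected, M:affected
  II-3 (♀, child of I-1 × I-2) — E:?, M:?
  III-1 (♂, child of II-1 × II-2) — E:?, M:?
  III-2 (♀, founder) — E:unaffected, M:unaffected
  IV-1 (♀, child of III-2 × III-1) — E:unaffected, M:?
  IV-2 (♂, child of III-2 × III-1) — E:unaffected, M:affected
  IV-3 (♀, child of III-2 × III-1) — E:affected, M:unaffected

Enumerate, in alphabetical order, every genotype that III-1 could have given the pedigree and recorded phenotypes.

E/I-1 ? ·: EE|Ee|ee
E/I-2 ? ·: EE|Ee|ee
E/II-1 un I-1×I-2: EE|Ee
E/II-2 un ·: EE|Ee
E/II-3 ? I-1×I-2: EE|Ee|ee
E/III-1 ? II-1×II-2: Ee|ee
E/III-2 un ·: Ee
E/IV-1 un III-2×III-1: EE|Ee
E/IV-2 un III-2×III-1: EE|Ee
E/IV-3 aff III-2×III-1: ee
⇒ E over [I-1,I-2,II-1,II-2,II-3,III-1,III-2,IV-1,IV-2,IV-3]: 149 consistent
M/I-1 ? ·: MM|Mm|mm
M/I-2 un ·: MM|Mm
M/II-1 un I-1×I-2: MM|Mm
M/II-2 aff ·: mm
M/II-3 ? I-1×I-2: MM|Mm|mm
M/III-1 ? II-1×II-2: Mm|mm
M/III-2 un ·: Mm
M/IV-1 ? III-2×III-1: MM|Mm|mm
M/IV-2 aff III-2×III-1: mm
M/IV-3 un III-2×III-1: MM|Mm
⇒ M over [I-1,I-2,II-1,II-2,II-3,III-1,III-2,IV-1,IV-2,IV-3]: 128 consistent

III-1 ∈ {Ee Mm, Ee mm, ee Mm, ee mm}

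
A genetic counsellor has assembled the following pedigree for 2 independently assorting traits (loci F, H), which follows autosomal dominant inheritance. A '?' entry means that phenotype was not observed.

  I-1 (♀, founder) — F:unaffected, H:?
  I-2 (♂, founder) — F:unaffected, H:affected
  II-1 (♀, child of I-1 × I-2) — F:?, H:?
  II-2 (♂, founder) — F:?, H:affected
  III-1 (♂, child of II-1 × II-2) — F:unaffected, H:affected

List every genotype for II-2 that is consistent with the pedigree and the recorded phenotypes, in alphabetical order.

II-2 ∈ {Ff HH, Ff Hh, ff HH, ff Hh}

F/I-1 un ·: ff
F/I-2 un ·: ff
F/II-1 ? I-1×I-2: ff
F/II-2 ? ·: ff|Ff
F/III-1 un II-1×II-2: ff
⇒ F over [I-1,I-2,II-1,II-2,III-1]: 2 consistent
H/I-1 ? ·: hh|Hh|HH
H/I-2 aff ·: Hh|HH
H/II-1 ? I-1×I-2: hh|Hh|HH
H/II-2 aff ·: Hh|HH
H/III-1 aff II-1×II-2: Hh|HH
⇒ H over [I-1,I-2,II-1,II-2,III-1]: 36 consistent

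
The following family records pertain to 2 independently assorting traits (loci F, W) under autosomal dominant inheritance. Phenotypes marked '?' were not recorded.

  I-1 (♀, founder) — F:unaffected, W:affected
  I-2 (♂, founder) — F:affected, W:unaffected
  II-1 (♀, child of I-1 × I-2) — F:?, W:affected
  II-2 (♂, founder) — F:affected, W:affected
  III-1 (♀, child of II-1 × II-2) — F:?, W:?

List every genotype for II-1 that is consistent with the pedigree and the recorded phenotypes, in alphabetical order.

F/I-1 un ·: ff
F/I-2 aff ·: Ff|FF
F/II-1 ? I-1×I-2: ff|Ff
F/II-2 aff ·: Ff|FF
F/III-1 ? II-1×II-2: ff|Ff|FF
⇒ F over [I-1,I-2,II-1,II-2,III-1]: 13 consistent
W/I-1 aff ·: Ww|WW
W/I-2 un ·: ww
W/II-1 aff I-1×I-2: Ww
W/II-2 aff ·: Ww|WW
W/III-1 ? II-1×II-2: ww|Ww|WW
⇒ W over [I-1,I-2,II-1,II-2,III-1]: 10 consistent

II-1 ∈ {Ff Ww, ff Ww}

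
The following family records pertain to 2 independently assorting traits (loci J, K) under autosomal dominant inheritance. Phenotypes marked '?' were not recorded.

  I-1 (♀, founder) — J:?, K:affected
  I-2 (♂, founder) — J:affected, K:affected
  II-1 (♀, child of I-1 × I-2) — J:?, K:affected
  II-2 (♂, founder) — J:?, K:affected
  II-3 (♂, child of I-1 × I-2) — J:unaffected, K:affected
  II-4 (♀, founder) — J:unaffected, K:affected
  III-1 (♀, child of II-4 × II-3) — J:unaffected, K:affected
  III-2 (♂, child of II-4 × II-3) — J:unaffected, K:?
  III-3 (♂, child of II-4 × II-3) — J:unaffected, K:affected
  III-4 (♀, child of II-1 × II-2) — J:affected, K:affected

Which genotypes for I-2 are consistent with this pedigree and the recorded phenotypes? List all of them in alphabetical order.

J/I-1 ? ·: jj|Jj
J/I-2 aff ·: Jj
J/II-1 ? I-1×I-2: jj|Jj|JJ
J/II-2 ? ·: jj|Jj|JJ
J/II-3 un I-1×I-2: jj
J/II-4 un ·: jj
J/III-1 un II-4×II-3: jj
J/III-2 un II-4×II-3: jj
J/III-3 un II-4×II-3: jj
J/III-4 aff II-1×II-2: Jj|JJ
⇒ J over [I-1,I-2,II-1,II-2,II-3,II-4,III-1,III-2,III-3,III-4]: 18 consistent
K/I-1 aff ·: Kk|KK
K/I-2 aff ·: Kk|KK
K/II-1 aff I-1×I-2: Kk|KK
K/II-2 aff ·: Kk|KK
K/II-3 aff I-1×I-2: Kk|KK
K/II-4 aff ·: Kk|KK
K/III-1 aff II-4×II-3: Kk|KK
K/III-2 ? II-4×II-3: kk|Kk|KK
K/III-3 aff II-4×II-3: Kk|KK
K/III-4 aff II-1×II-2: Kk|KK
⇒ K over [I-1,I-2,II-1,II-2,II-3,II-4,III-1,III-2,III-3,III-4]: 636 consistent

I-2 ∈ {Jj KK, Jj Kk}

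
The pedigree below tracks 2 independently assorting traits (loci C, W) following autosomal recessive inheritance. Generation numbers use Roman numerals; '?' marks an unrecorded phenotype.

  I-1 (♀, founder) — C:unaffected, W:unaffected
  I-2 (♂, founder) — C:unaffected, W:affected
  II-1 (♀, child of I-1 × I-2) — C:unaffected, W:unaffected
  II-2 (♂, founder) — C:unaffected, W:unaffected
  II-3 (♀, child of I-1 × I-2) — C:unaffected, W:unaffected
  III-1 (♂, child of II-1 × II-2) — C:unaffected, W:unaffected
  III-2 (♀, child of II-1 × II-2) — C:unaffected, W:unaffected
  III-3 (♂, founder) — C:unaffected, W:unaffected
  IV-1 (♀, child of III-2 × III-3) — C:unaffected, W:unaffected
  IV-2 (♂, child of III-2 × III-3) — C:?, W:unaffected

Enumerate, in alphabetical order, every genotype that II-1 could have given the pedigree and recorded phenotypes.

II-1 ∈ {CC Ww, Cc Ww}

C/I-1 un ·: CC|Cc
C/I-2 un ·: CC|Cc
C/II-1 un I-1×I-2: CC|Cc
C/II-2 un ·: CC|Cc
C/II-3 un I-1×I-2: CC|Cc
C/III-1 un II-1×II-2: CC|Cc
C/III-2 un II-1×II-2: CC|Cc
C/III-3 un ·: CC|Cc
C/IV-1 un III-2×III-3: CC|Cc
C/IV-2 ? III-2×III-3: CC|Cc|cc
⇒ C over [I-1,I-2,II-1,II-2,II-3,III-1,III-2,III-3,IV-1,IV-2]: 605 consistent
W/I-1 un ·: WW|Ww
W/I-2 aff ·: ww
W/II-1 un I-1×I-2: Ww
W/II-2 un ·: WW|Ww
W/II-3 un I-1×I-2: Ww
W/III-1 un II-1×II-2: WW|Ww
W/III-2 un II-1×II-2: WW|Ww
W/III-3 un ·: WW|Ww
W/IV-1 un III-2×III-3: WW|Ww
W/IV-2 un III-2×III-3: WW|Ww
⇒ W over [I-1,I-2,II-1,II-2,II-3,III-1,III-2,III-3,IV-1,IV-2]: 104 consistent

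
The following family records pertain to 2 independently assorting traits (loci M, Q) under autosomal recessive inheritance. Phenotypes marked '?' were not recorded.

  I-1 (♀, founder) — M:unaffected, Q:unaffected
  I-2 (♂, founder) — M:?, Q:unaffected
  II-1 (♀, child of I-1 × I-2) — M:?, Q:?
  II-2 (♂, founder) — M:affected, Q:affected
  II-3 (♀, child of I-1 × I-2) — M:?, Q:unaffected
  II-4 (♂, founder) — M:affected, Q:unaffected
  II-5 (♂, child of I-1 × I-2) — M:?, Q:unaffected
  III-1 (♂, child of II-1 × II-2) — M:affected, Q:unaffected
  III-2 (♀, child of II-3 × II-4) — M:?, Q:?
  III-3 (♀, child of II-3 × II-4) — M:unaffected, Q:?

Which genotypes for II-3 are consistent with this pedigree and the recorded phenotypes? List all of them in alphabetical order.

II-3 ∈ {MM QQ, MM Qq, Mm QQ, Mm Qq}

M/I-1 un ·: MM|Mm
M/I-2 ? ·: MM|Mm|mm
M/II-1 ? I-1×I-2: Mm|mm
M/II-2 aff ·: mm
M/II-3 ? I-1×I-2: MM|Mm
M/II-4 aff ·: mm
M/II-5 ? I-1×I-2: MM|Mm|mm
M/III-1 aff II-1×II-2: mm
M/III-2 ? II-3×II-4: Mm|mm
M/III-3 un II-3×II-4: Mm
⇒ M over [I-1,I-2,II-1,II-2,II-3,II-4,II-5,III-1,III-2,III-3]: 40 consistent
Q/I-1 un ·: QQ|Qq
Q/I-2 un ·: QQ|Qq
Q/II-1 ? I-1×I-2: QQ|Qq
Q/II-2 aff ·: qq
Q/II-3 un I-1×I-2: QQ|Qq
Q/II-4 un ·: QQ|Qq
Q/II-5 un I-1×I-2: QQ|Qq
Q/III-1 un II-1×II-2: Qq
Q/III-2 ? II-3×II-4: QQ|Qq|qq
Q/III-3 ? II-3×II-4: QQ|Qq|qq
⇒ Q over [I-1,I-2,II-1,II-2,II-3,II-4,II-5,III-1,III-2,III-3]: 221 consistent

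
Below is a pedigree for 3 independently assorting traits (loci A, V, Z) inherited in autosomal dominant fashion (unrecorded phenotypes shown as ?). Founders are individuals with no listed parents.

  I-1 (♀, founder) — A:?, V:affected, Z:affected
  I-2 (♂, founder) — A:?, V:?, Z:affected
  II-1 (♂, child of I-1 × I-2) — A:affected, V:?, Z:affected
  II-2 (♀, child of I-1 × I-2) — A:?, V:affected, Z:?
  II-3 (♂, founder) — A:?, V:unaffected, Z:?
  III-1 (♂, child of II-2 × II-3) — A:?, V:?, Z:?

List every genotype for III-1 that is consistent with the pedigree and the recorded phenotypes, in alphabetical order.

III-1 ∈ {AA Vv ZZ, AA Vv Zz, AA Vv zz, AA vv ZZ, AA vv Zz, AA vv zz, Aa Vv ZZ, Aa Vv Zz, Aa Vv zz, Aa vv ZZ, Aa vv Zz, Aa vv zz, aa Vv ZZ, aa Vv Zz, aa Vv zz, aa vv ZZ, aa vv Zz, aa vv zz}

A/I-1 ? ·: aa|Aa|AA
A/I-2 ? ·: aa|Aa|AA
A/II-1 aff I-1×I-2: Aa|AA
A/II-2 ? I-1×I-2: aa|Aa|AA
A/II-3 ? ·: aa|Aa|AA
A/III-1 ? II-2×II-3: aa|Aa|AA
⇒ A over [I-1,I-2,II-1,II-2,II-3,III-1]: 114 consistent
V/I-1 aff ·: Vv|VV
V/I-2 ? ·: vv|Vv|VV
V/II-1 ? I-1×I-2: vv|Vv|VV
V/II-2 aff I-1×I-2: Vv|VV
V/II-3 un ·: vv
V/III-1 ? II-2×II-3: vv|Vv
⇒ V over [I-1,I-2,II-1,II-2,II-3,III-1]: 28 consistent
Z/I-1 aff ·: Zz|ZZ
Z/I-2 aff ·: Zz|ZZ
Z/II-1 aff I-1×I-2: Zz|ZZ
Z/II-2 ? I-1×I-2: zz|Zz|ZZ
Z/II-3 ? ·: zz|Zz|ZZ
Z/III-1 ? II-2×II-3: zz|Zz|ZZ
⇒ Z over [I-1,I-2,II-1,II-2,II-3,III-1]: 78 consistent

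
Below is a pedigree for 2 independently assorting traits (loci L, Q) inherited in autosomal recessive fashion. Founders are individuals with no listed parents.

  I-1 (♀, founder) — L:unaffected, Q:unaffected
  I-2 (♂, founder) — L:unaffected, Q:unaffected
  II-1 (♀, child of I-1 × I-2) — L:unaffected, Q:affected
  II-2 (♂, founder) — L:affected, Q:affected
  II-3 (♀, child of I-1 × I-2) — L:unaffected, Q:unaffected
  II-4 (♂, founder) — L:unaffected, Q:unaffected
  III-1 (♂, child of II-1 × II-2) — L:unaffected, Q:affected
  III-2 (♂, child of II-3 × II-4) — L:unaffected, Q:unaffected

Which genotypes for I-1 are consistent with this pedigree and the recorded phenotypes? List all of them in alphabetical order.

I-1 ∈ {LL Qq, Ll Qq}

L/I-1 un ·: LL|Ll
L/I-2 un ·: LL|Ll
L/II-1 un I-1×I-2: LL|Ll
L/II-2 aff ·: ll
L/II-3 un I-1×I-2: LL|Ll
L/II-4 un ·: LL|Ll
L/III-1 un II-1×II-2: Ll
L/III-2 un II-3×II-4: LL|Ll
⇒ L over [I-1,I-2,II-1,II-2,II-3,II-4,III-1,III-2]: 45 consistent
Q/I-1 un ·: Qq
Q/I-2 un ·: Qq
Q/II-1 aff I-1×I-2: qq
Q/II-2 aff ·: qq
Q/II-3 un I-1×I-2: QQ|Qq
Q/II-4 un ·: QQ|Qq
Q/III-1 aff II-1×II-2: qq
Q/III-2 un II-3×II-4: QQ|Qq
⇒ Q over [I-1,I-2,II-1,II-2,II-3,II-4,III-1,III-2]: 7 consistent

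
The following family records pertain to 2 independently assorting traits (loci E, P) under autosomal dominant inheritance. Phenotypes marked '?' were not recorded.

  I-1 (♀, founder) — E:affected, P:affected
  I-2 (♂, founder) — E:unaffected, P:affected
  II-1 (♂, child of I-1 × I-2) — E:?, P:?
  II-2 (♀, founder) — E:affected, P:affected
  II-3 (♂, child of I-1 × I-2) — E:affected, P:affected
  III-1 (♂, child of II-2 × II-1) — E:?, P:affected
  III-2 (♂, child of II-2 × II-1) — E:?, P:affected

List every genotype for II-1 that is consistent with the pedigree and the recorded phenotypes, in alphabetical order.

II-1 ∈ {Ee PP, Ee Pp, Ee pp, ee PP, ee Pp, ee pp}

E/I-1 aff ·: Ee|EE
E/I-2 un ·: ee
E/II-1 ? I-1×I-2: ee|Ee
E/II-2 aff ·: Ee|EE
E/II-3 aff I-1×I-2: Ee
E/III-1 ? II-2×II-1: ee|Ee|EE
E/III-2 ? II-2×II-1: ee|Ee|EE
⇒ E over [I-1,I-2,II-1,II-2,II-3,III-1,III-2]: 31 consistent
P/I-1 aff ·: Pp|PP
P/I-2 aff ·: Pp|PP
P/II-1 ? I-1×I-2: pp|Pp|PP
P/II-2 aff ·: Pp|PP
P/II-3 aff I-1×I-2: Pp|PP
P/III-1 aff II-2×II-1: Pp|PP
P/III-2 aff II-2×II-1: Pp|PP
⇒ P over [I-1,I-2,II-1,II-2,II-3,III-1,III-2]: 87 consistent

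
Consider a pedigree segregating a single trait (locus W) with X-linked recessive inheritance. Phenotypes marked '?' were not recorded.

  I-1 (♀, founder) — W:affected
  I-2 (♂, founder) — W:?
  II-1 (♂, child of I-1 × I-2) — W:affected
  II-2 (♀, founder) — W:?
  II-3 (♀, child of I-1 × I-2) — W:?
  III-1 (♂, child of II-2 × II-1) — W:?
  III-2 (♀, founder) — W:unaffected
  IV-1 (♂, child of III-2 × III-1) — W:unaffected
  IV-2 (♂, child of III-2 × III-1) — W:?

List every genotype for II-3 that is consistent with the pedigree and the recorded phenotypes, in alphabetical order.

II-3 ∈ {X^WX^w, X^wX^w}

W/I-1 aff ·: X^wX^w
W/I-2 ? ·: X^WY|X^wY
W/II-1 aff I-1×I-2: X^wY
W/II-2 ? ·: X^WX^W|X^WX^w|X^wX^w
W/II-3 ? I-1×I-2: X^WX^w|X^wX^w
W/III-1 ? II-2×II-1: X^WY|X^wY
W/III-2 un ·: X^WX^W|X^WX^w
W/IV-1 un III-2×III-1: X^WY
W/IV-2 ? III-2×III-1: X^WY|X^wY
⇒ W over [I-1,I-2,II-1,II-2,II-3,III-1,III-2,IV-1,IV-2]: 24 consistent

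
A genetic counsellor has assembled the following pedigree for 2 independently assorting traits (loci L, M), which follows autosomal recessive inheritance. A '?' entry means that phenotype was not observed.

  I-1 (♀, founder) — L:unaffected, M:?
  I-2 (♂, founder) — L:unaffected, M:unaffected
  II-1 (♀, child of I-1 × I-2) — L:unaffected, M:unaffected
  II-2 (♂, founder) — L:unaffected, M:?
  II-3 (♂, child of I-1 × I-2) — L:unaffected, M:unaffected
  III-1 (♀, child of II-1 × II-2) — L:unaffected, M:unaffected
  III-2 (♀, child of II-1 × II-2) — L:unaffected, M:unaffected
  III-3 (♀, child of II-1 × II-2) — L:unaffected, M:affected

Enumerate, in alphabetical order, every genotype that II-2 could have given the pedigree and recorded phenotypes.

II-2 ∈ {LL Mm, LL mm, Ll Mm, Ll mm}

L/I-1 un ·: LL|Ll
L/I-2 un ·: LL|Ll
L/II-1 un I-1×I-2: LL|Ll
L/II-2 un ·: LL|Ll
L/II-3 un I-1×I-2: LL|Ll
L/III-1 un II-1×II-2: LL|Ll
L/III-2 un II-1×II-2: LL|Ll
L/III-3 un II-1×II-2: LL|Ll
⇒ L over [I-1,I-2,II-1,II-2,II-3,III-1,III-2,III-3]: 159 consistent
M/I-1 ? ·: MM|Mm|mm
M/I-2 un ·: MM|Mm
M/II-1 un I-1×I-2: Mm
M/II-2 ? ·: Mm|mm
M/II-3 un I-1×I-2: MM|Mm
M/III-1 un II-1×II-2: MM|Mm
M/III-2 un II-1×II-2: MM|Mm
M/III-3 aff II-1×II-2: mm
⇒ M over [I-1,I-2,II-1,II-2,II-3,III-1,III-2,III-3]: 40 consistent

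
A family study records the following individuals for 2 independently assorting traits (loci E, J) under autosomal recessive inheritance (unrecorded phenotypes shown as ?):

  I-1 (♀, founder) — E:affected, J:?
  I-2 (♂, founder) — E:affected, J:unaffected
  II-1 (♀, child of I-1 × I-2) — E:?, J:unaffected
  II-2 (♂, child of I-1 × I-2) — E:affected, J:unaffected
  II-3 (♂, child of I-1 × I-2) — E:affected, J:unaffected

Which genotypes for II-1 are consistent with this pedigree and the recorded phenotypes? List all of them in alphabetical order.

II-1 ∈ {ee JJ, ee Jj}

E/I-1 aff ·: ee
E/I-2 aff ·: ee
E/II-1 ? I-1×I-2: ee
E/II-2 aff I-1×I-2: ee
E/II-3 aff I-1×I-2: ee
⇒ E over [I-1,I-2,II-1,II-2,II-3]: 1 consistent
J/I-1 ? ·: JJ|Jj|jj
J/I-2 un ·: JJ|Jj
J/II-1 un I-1×I-2: JJ|Jj
J/II-2 un I-1×I-2: JJ|Jj
J/II-3 un I-1×I-2: JJ|Jj
⇒ J over [I-1,I-2,II-1,II-2,II-3]: 27 consistent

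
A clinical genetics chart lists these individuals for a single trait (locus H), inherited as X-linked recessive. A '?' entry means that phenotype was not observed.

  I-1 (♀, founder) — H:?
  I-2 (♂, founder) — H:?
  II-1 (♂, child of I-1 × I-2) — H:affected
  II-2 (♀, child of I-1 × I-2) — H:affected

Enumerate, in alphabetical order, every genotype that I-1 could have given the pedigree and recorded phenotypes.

H/I-1 ? ·: X^HX^h|X^hX^h
H/I-2 ? ·: X^hY
H/II-1 aff I-1×I-2: X^hY
H/II-2 aff I-1×I-2: X^hX^h
⇒ H over [I-1,I-2,II-1,II-2]: 2 consistent

I-1 ∈ {X^HX^h, X^hX^h}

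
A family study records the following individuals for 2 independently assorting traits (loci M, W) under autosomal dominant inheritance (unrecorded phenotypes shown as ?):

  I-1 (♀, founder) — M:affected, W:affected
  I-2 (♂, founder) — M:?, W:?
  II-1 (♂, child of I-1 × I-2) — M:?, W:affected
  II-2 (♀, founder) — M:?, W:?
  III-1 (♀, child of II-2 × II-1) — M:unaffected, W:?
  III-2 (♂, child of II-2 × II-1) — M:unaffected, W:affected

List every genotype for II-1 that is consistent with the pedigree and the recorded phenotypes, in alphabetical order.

M/I-1 aff ·: Mm|MM
M/I-2 ? ·: mm|Mm|MM
M/II-1 ? I-1×I-2: mm|Mm
M/II-2 ? ·: mm|Mm
M/III-1 un II-2×II-1: mm
M/III-2 un II-2×II-1: mm
⇒ M over [I-1,I-2,II-1,II-2,III-1,III-2]: 14 consistent
W/I-1 aff ·: Ww|WW
W/I-2 ? ·: ww|Ww|WW
W/II-1 aff I-1×I-2: Ww|WW
W/II-2 ? ·: ww|Ww|WW
W/III-1 ? II-2×II-1: ww|Ww|WW
W/III-2 aff II-2×II-1: Ww|WW
⇒ W over [I-1,I-2,II-1,II-2,III-1,III-2]: 84 consistent

II-1 ∈ {Mm WW, Mm Ww, mm WW, mm Ww}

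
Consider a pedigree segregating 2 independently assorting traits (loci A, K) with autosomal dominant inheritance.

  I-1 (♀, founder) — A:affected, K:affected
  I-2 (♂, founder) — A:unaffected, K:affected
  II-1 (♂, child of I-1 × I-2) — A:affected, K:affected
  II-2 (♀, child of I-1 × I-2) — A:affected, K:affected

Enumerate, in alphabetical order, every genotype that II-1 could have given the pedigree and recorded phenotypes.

II-1 ∈ {Aa KK, Aa Kk}

A/I-1 aff ·: Aa|AA
A/I-2 un ·: aa
A/II-1 aff I-1×I-2: Aa
A/II-2 aff I-1×I-2: Aa
⇒ A over [I-1,I-2,II-1,II-2]: 2 consistent
K/I-1 aff ·: Kk|KK
K/I-2 aff ·: Kk|KK
K/II-1 aff I-1×I-2: Kk|KK
K/II-2 aff I-1×I-2: Kk|KK
⇒ K over [I-1,I-2,II-1,II-2]: 13 consistent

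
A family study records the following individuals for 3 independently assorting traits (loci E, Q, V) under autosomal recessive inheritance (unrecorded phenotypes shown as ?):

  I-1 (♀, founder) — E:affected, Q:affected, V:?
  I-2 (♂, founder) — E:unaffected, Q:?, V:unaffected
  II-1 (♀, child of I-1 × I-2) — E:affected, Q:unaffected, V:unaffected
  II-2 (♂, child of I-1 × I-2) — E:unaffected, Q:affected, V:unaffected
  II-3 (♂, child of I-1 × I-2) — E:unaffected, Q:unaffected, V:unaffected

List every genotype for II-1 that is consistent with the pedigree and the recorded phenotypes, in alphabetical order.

E/I-1 aff ·: ee
E/I-2 un ·: Ee
E/II-1 aff I-1×I-2: ee
E/II-2 un I-1×I-2: Ee
E/II-3 un I-1×I-2: Ee
⇒ E over [I-1,I-2,II-1,II-2,II-3]: 1 consistent
Q/I-1 aff ·: qq
Q/I-2 ? ·: Qq
Q/II-1 un I-1×I-2: Qq
Q/II-2 aff I-1×I-2: qq
Q/II-3 un I-1×I-2: Qq
⇒ Q over [I-1,I-2,II-1,II-2,II-3]: 1 consistent
V/I-1 ? ·: VV|Vv|vv
V/I-2 un ·: VV|Vv
V/II-1 un I-1×I-2: VV|Vv
V/II-2 un I-1×I-2: VV|Vv
V/II-3 un I-1×I-2: VV|Vv
⇒ V over [I-1,I-2,II-1,II-2,II-3]: 27 consistent

II-1 ∈ {ee Qq VV, ee Qq Vv}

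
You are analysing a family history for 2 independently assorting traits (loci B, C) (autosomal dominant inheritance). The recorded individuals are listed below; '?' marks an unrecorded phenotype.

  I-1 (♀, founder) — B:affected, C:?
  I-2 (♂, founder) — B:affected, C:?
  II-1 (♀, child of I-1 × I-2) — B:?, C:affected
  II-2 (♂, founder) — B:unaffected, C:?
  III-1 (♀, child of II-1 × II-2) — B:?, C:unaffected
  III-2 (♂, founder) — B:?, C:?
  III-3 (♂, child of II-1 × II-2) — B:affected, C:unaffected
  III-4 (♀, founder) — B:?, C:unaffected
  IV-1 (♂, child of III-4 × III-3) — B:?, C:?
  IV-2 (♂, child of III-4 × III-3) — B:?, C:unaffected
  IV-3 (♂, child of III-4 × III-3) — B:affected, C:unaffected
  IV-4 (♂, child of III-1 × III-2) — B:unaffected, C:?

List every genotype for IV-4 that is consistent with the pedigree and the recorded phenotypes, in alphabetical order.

B/I-1 aff ·: Bb|BB
B/I-2 aff ·: Bb|BB
B/II-1 ? I-1×I-2: Bb|BB
B/II-2 un ·: bb
B/III-1 ? II-1×II-2: bb|Bb
B/III-2 ? ·: bb|Bb
B/III-3 aff II-1×II-2: Bb
B/III-4 ? ·: bb|Bb|BB
B/IV-1 ? III-4×III-3: bb|Bb|BB
B/IV-2 ? III-4×III-3: bb|Bb|BB
B/IV-3 aff III-4×III-3: Bb|BB
B/IV-4 un III-1×III-2: bb
⇒ B over [I-1,I-2,II-1,II-2,III-1,III-2,III-3,III-4,IV-1,IV-2,IV-3,IV-4]: 600 consistent
C/I-1 ? ·: cc|Cc|CC
C/I-2 ? ·: cc|Cc|CC
C/II-1 aff I-1×I-2: Cc
C/II-2 ? ·: cc|Cc
C/III-1 un II-1×II-2: cc
C/III-2 ? ·: cc|Cc|CC
C/III-3 un II-1×II-2: cc
C/III-4 un ·: cc
C/IV-1 ? III-4×III-3: cc
C/IV-2 un III-4×III-3: cc
C/IV-3 un III-4×III-3: cc
C/IV-4 ? III-1×III-2: cc|Cc
⇒ C over [I-1,I-2,II-1,II-2,III-1,III-2,III-3,III-4,IV-1,IV-2,IV-3,IV-4]: 56 consistent

IV-4 ∈ {bb Cc, bb cc}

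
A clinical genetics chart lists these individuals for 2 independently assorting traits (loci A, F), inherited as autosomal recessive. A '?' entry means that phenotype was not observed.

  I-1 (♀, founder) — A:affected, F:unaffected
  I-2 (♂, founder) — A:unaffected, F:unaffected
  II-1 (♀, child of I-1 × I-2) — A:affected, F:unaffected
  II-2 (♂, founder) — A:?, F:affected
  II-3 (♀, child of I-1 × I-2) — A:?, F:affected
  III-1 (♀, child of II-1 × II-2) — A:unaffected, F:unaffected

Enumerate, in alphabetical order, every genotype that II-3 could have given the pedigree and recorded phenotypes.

II-3 ∈ {Aa ff, aa ff}

A/I-1 aff ·: aa
A/I-2 un ·: Aa
A/II-1 aff I-1×I-2: aa
A/II-2 ? ·: AA|Aa
A/II-3 ? I-1×I-2: Aa|aa
A/III-1 un II-1×II-2: Aa
⇒ A over [I-1,I-2,II-1,II-2,II-3,III-1]: 4 consistent
F/I-1 un ·: Ff
F/I-2 un ·: Ff
F/II-1 un I-1×I-2: FF|Ff
F/II-2 aff ·: ff
F/II-3 aff I-1×I-2: ff
F/III-1 un II-1×II-2: Ff
⇒ F over [I-1,I-2,II-1,II-2,II-3,III-1]: 2 consistent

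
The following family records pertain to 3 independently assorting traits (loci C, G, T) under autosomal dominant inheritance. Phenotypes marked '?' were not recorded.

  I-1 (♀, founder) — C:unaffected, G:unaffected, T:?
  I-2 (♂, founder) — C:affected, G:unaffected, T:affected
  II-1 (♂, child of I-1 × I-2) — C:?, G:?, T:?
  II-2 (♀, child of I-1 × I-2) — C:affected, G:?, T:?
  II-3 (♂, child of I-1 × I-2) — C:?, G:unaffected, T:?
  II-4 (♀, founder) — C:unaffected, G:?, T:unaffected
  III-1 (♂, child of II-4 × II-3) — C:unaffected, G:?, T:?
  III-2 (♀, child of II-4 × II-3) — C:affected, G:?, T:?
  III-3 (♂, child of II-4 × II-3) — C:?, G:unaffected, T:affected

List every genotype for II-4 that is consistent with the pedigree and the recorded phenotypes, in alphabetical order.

C/I-1 un ·: cc
C/I-2 aff ·: Cc|CC
C/II-1 ? I-1×I-2: cc|Cc
C/II-2 aff I-1×I-2: Cc
C/II-3 ? I-1×I-2: Cc
C/II-4 un ·: cc
C/III-1 un II-4×II-3: cc
C/III-2 aff II-4×II-3: Cc
C/III-3 ? II-4×II-3: cc|Cc
⇒ C over [I-1,I-2,II-1,II-2,II-3,II-4,III-1,III-2,III-3]: 6 consistent
G/I-1 un ·: gg
G/I-2 un ·: gg
G/II-1 ? I-1×I-2: gg
G/II-2 ? I-1×I-2: gg
G/II-3 un I-1×I-2: gg
G/II-4 ? ·: gg|Gg
G/III-1 ? II-4×II-3: gg|Gg
G/III-2 ? II-4×II-3: gg|Gg
G/III-3 un II-4×II-3: gg
⇒ G over [I-1,I-2,II-1,II-2,II-3,II-4,III-1,III-2,III-3]: 5 consistent
T/I-1 ? ·: tt|Tt|TT
T/I-2 aff ·: Tt|TT
T/II-1 ? I-1×I-2: tt|Tt|TT
T/II-2 ? I-1×I-2: tt|Tt|TT
T/II-3 ? I-1×I-2: Tt|TT
T/II-4 un ·: tt
T/III-1 ? II-4×II-3: tt|Tt
T/III-2 ? II-4×II-3: tt|Tt
T/III-3 aff II-4×II-3: Tt
⇒ T over [I-1,I-2,II-1,II-2,II-3,II-4,III-1,III-2,III-3]: 106 consistent

II-4 ∈ {cc Gg tt, cc gg tt}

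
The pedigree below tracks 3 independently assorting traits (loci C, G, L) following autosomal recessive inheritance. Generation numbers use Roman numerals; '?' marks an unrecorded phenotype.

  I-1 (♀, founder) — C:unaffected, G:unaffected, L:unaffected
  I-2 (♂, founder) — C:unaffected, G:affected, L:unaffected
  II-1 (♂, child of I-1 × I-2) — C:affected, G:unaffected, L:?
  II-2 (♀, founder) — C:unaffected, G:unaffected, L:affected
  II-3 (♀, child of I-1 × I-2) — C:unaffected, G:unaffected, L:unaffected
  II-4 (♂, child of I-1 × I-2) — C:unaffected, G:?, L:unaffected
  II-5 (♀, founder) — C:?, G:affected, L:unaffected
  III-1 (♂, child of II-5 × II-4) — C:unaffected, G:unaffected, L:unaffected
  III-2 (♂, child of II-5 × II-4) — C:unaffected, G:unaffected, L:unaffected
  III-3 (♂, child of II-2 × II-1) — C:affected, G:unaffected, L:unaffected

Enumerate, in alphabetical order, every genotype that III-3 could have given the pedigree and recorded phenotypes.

III-3 ∈ {cc GG Ll, cc Gg Ll}

C/I-1 un ·: Cc
C/I-2 un ·: Cc
C/II-1 aff I-1×I-2: cc
C/II-2 un ·: Cc
C/II-3 un I-1×I-2: CC|Cc
C/II-4 un I-1×I-2: CC|Cc
C/II-5 ? ·: CC|Cc|cc
C/III-1 un II-5×II-4: CC|Cc
C/III-2 un II-5×II-4: CC|Cc
C/III-3 aff II-2×II-1: cc
⇒ C over [I-1,I-2,II-1,II-2,II-3,II-4,II-5,III-1,III-2,III-3]: 30 consistent
G/I-1 un ·: GG|Gg
G/I-2 aff ·: gg
G/II-1 un I-1×I-2: Gg
G/II-2 un ·: GG|Gg
G/II-3 un I-1×I-2: Gg
G/II-4 ? I-1×I-2: Gg
G/II-5 aff ·: gg
G/III-1 un II-5×II-4: Gg
G/III-2 un II-5×II-4: Gg
G/III-3 un II-2×II-1: GG|Gg
⇒ G over [I-1,I-2,II-1,II-2,II-3,II-4,II-5,III-1,III-2,III-3]: 8 consistent
L/I-1 un ·: LL|Ll
L/I-2 un ·: LL|Ll
L/II-1 ? I-1×I-2: LL|Ll
L/II-2 aff ·: ll
L/II-3 un I-1×I-2: LL|Ll
L/II-4 un I-1×I-2: LL|Ll
L/II-5 un ·: LL|Ll
L/III-1 un II-5×II-4: LL|Ll
L/III-2 un II-5×II-4: LL|Ll
L/III-3 un II-2×II-1: Ll
⇒ L over [I-1,I-2,II-1,II-2,II-3,II-4,II-5,III-1,III-2,III-3]: 161 consistent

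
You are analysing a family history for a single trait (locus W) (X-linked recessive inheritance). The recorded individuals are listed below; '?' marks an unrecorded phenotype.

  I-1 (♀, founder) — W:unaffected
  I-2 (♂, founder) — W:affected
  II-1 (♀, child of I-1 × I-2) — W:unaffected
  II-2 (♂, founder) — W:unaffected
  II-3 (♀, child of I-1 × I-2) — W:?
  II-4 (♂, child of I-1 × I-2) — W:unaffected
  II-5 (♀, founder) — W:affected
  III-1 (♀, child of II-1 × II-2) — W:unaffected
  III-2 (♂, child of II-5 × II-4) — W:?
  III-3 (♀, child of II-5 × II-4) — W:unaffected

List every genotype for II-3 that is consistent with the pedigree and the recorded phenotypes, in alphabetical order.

II-3 ∈ {X^WX^w, X^wX^w}

W/I-1 un ·: X^WX^W|X^WX^w
W/I-2 aff ·: X^wY
W/II-1 un I-1×I-2: X^WX^w
W/II-2 un ·: X^WY
W/II-3 ? I-1×I-2: X^WX^w|X^wX^w
W/II-4 un I-1×I-2: X^WY
W/II-5 aff ·: X^wX^w
W/III-1 un II-1×II-2: X^WX^W|X^WX^w
W/III-2 ? II-5×II-4: X^wY
W/III-3 un II-5×II-4: X^WX^w
⇒ W over [I-1,I-2,II-1,II-2,II-3,II-4,II-5,III-1,III-2,III-3]: 6 consistent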